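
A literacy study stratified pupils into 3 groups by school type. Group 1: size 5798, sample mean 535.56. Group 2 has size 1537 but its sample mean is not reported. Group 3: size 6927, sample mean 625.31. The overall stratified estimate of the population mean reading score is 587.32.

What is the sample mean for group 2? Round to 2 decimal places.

611.36

N = 5798 + 1537 + 6927 = 14262.
Overall total = μ·N = 587.32·14262 = 8376357.84.
Subtract the known strata: 5798·535.56 + 6927·625.31 = 7436699.25.
Remaining total for group 2: 8376357.84 − 7436699.25 = 939658.59.
Divide by its size: 939658.59 / 1537 = 611.3589... → 611.36.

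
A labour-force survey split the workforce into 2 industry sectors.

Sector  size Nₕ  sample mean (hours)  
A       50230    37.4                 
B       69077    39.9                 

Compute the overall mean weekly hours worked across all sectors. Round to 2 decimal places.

38.85

x̄_st = (Σ Nₕx̄ₕ) / (Σ Nₕ) = (50230·37.4 + 69077·39.9) / 119307
= 4634774.3 / 119307 = 38.8475... → 38.85.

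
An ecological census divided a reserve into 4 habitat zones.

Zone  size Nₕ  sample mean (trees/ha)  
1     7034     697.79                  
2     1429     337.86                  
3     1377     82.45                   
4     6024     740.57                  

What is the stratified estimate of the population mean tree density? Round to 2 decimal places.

N = 15864; weights Wₕ = Nₕ/N = (0.4434, 0.0901, 0.0868, 0.3797).
x̄_st = Σ Wₕ·x̄ₕ = 0.4434·697.79 + 0.0901·337.86 + 0.0868·82.45 + 0.3797·740.57 ≈ 628.2012...
→ 628.20.

628.20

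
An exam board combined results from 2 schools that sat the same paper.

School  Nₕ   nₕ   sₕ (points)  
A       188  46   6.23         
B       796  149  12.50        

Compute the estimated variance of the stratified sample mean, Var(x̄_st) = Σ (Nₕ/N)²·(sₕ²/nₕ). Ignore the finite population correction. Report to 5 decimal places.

N = 984; Wₕ = Nₕ/N.
school A: (188/984)²·6.23²/46 = 0.03079951
school B: (796/984)²·12.50²/149 = 0.68622999
Sum = 0.71702950 → 0.71703.

0.71703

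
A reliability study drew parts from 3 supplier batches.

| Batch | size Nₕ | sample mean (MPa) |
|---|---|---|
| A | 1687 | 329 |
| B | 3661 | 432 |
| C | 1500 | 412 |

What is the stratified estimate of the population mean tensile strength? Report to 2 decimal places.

402.25

x̄_st = (Σ Nₕx̄ₕ) / (Σ Nₕ) = (1687·329 + 3661·432 + 1500·412) / 6848
= 2754575 / 6848 = 402.2452... → 402.25.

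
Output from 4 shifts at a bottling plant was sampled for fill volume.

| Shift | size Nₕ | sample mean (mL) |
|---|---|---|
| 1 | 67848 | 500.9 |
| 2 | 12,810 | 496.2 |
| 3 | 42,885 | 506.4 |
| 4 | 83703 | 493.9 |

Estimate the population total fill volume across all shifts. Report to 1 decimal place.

Population total = Σ Nₕ·x̄ₕ (each stratum's size times its mean).
67848·500.9 + 12810·496.2 + 42885·506.4 + 83703·493.9 = 33985063.2 + 6356322 + 21716964 + 41340911.7 = 103399260.9.

103399260.9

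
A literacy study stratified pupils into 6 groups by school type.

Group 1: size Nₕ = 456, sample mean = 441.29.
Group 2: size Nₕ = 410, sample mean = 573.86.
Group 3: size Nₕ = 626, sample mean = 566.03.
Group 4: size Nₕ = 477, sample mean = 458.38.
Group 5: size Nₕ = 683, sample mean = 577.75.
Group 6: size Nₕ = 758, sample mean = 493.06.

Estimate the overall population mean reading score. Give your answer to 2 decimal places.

521.36

N = 3410; weights Wₕ = Nₕ/N = (0.1337, 0.1202, 0.1836, 0.1399, 0.2003, 0.2223).
x̄_st = Σ Wₕ·x̄ₕ = 0.1337·441.29 + 0.1202·573.86 + 0.1836·566.03 + 0.1399·458.38 + 0.2003·577.75 + 0.2223·493.06 ≈ 521.3594...
→ 521.36.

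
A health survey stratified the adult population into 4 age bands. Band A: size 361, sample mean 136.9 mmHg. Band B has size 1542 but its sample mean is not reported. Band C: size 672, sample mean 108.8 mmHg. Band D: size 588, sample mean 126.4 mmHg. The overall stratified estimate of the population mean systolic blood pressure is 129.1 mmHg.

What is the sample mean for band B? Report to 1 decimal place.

Σ Nₕx̄ₕ = N·μ, so 1542·x̄_B = 3163·129.1 − (361·136.9 + 672·108.8 + 588·126.4).
= 408343.3 − 196857.7 = 211485.6.
x̄_B = 211485.6 / 1542 = 137.150... → 137.2.

137.2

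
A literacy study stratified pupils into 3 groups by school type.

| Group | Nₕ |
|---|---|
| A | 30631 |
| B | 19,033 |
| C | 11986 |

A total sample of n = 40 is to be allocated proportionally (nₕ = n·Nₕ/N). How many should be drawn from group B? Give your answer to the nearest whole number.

N = 30631 + 19033 + 11986 = 61650.
n_B = 40·19033/61650 = 12.349... → 12.

12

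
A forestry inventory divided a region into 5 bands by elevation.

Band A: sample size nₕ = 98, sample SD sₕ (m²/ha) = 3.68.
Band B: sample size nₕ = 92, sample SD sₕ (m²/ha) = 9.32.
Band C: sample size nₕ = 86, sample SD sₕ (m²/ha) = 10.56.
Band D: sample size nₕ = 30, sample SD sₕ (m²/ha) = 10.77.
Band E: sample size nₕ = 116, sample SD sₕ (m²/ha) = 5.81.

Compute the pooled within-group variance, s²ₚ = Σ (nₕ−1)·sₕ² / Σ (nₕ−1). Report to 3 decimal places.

Degrees of freedom: 97 + 91 + 85 + 29 + 115 = 417.
Σ(nₕ−1)sₕ² = 97·13.5424 + 91·86.8624 + 85·111.5136 + 29·115.9929 + 115·33.7561 = 25942.4928.
s²ₚ = 25942.4928 / 417 = 62.21221... → 62.212.

62.212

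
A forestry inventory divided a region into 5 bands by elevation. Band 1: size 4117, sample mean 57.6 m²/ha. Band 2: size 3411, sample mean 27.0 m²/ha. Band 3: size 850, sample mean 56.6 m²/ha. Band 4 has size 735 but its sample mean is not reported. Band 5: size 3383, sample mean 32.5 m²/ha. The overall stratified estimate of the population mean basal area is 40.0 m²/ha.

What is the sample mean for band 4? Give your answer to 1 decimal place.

17.1

N = 4117 + 3411 + 850 + 735 + 3383 = 12496.
Overall total = μ·N = 40.0·12496 = 499840.
Subtract the known strata: 4117·57.6 + 3411·27.0 + 850·56.6 + 3383·32.5 = 487293.7.
Remaining total for band 4: 499840 − 487293.7 = 12546.3.
Divide by its size: 12546.3 / 735 = 17.070... → 17.1.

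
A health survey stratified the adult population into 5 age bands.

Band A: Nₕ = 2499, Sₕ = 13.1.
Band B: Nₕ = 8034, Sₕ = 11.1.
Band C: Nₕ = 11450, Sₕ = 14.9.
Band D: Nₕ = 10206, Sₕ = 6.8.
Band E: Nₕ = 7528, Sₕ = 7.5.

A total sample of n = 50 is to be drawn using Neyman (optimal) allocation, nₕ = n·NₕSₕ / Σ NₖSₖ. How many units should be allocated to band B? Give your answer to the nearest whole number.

Σ NₕSₕ = 2499·13.1 + 8034·11.1 + 11450·14.9 + 10206·6.8 + 7528·7.5 = 418380.1.
Share for B: 89177.4/418380.1 = 0.21315.
n_B = 50 × 0.21315 = 10.657... → 11.

11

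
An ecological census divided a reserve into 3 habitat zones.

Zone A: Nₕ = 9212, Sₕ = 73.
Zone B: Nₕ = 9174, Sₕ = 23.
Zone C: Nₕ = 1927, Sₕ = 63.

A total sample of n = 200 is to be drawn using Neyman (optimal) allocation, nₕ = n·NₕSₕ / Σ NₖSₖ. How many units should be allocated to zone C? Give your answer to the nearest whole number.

24

Σ NₕSₕ = 9212·73 + 9174·23 + 1927·63 = 1004879.
Share for C: 121401/1004879 = 0.12081.
n_C = 200 × 0.12081 = 24.162... → 24.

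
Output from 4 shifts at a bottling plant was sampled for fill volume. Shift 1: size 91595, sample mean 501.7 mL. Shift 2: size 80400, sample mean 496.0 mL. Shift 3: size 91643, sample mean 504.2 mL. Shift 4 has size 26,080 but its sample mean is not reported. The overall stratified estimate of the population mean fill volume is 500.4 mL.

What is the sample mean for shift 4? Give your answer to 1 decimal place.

Σ Nₕx̄ₕ = N·μ, so 26080·x̄_4 = 289718·500.4 − (91595·501.7 + 80400·496.0 + 91643·504.2).
= 144974887.2 − 132038012.1 = 12936875.1.
x̄_4 = 12936875.1 / 26080 = 496.046... → 496.0.

496.0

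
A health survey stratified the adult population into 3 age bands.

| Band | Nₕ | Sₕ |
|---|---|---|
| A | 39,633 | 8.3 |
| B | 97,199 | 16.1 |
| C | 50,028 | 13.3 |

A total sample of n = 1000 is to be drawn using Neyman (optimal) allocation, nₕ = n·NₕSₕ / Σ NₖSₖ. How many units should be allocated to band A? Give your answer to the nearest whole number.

Σ NₕSₕ = 39633·8.3 + 97199·16.1 + 50028·13.3 = 2559230.2.
Share for A: 328953.9/2559230.2 = 0.12854.
n_A = 1000 × 0.12854 = 128.536... → 129.

129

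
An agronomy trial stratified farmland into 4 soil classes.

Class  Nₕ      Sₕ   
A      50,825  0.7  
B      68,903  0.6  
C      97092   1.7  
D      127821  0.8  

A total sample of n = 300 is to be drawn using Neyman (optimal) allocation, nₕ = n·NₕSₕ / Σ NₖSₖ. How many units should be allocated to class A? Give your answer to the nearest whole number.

31

Σ NₕSₕ = 50825·0.7 + 68903·0.6 + 97092·1.7 + 127821·0.8 = 344232.5.
Share for A: 35577.5/344232.5 = 0.10335.
n_A = 300 × 0.10335 = 31.006... → 31.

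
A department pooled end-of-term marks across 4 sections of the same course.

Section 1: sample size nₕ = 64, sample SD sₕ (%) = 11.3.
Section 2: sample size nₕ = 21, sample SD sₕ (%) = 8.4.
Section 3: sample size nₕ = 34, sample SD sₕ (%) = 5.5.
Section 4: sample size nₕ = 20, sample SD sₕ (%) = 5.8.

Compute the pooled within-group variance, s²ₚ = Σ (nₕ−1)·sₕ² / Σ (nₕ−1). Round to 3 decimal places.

82.171

1: (64−1)·11.3² = 63·127.69 = 8044.47
2: (21−1)·8.4² = 20·70.56 = 1411.2
3: (34−1)·5.5² = 33·30.25 = 998.25
4: (20−1)·5.8² = 19·33.64 = 639.16
Numerator = 11093.08; denominator = Σ(nₕ−1) = 135.
s²ₚ = 11093.08/135 = 82.17096... → 82.171.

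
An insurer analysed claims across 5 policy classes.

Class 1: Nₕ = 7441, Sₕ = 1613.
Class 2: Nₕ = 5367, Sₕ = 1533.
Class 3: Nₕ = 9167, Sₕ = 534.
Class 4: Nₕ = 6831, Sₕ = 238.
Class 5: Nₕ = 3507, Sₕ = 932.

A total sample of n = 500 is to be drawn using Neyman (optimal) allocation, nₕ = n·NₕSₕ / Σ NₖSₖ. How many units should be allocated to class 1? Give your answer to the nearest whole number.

200

Σ NₕSₕ = 7441·1613 + 5367·1533 + 9167·534 + 6831·238 + 3507·932 = 30019424.
Share for 1: 12002333/30019424 = 0.39982.
n_1 = 500 × 0.39982 = 199.909... → 200.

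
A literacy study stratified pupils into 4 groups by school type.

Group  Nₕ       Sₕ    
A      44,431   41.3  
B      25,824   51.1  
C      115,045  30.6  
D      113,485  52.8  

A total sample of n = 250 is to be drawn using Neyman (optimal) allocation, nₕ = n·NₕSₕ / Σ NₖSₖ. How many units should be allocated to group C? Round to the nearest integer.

69

Σ NₕSₕ = 44431·41.3 + 25824·51.1 + 115045·30.6 + 113485·52.8 = 12666991.7.
Share for C: 3520377/12666991.7 = 0.27792.
n_C = 250 × 0.27792 = 69.479... → 69.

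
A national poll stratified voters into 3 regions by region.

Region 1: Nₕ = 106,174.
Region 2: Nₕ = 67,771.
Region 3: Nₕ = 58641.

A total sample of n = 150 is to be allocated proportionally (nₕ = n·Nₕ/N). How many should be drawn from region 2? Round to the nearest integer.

44

Share of region 2 = 67771/232586 = 0.29138.
Allocate 150 × 0.29138 = 43.707... → 44.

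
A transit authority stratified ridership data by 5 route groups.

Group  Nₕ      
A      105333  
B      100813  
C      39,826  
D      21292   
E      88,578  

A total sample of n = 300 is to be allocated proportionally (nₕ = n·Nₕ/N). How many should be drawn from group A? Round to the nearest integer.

89

Share of group A = 105333/355842 = 0.29601.
Allocate 300 × 0.29601 = 88.803... → 89.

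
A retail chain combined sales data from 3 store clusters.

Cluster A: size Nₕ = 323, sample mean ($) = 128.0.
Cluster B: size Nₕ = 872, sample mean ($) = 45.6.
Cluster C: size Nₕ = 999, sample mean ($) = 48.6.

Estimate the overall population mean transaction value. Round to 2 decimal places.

N = 323 + 872 + 999 = 2194.
The stratified mean weights each stratum mean by its population share Nₕ/N.
Σ Nₕx̄ₕ = 323·128.0 + 872·45.6 + 999·48.6 = 41344 + 39763.2 + 48551.4 = 129658.6.
Divide by N: 129658.6 / 2194 = 59.0969... → 59.10.

59.10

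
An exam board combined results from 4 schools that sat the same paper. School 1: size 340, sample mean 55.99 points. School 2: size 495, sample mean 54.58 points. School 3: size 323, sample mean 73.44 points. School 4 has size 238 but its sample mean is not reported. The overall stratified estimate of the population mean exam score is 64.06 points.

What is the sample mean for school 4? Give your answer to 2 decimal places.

82.58

Σ Nₕx̄ₕ = N·μ, so 238·x̄_4 = 1396·64.06 − (340·55.99 + 495·54.58 + 323·73.44).
= 89427.76 − 69774.82 = 19652.94.
x̄_4 = 19652.94 / 238 = 82.5754... → 82.58.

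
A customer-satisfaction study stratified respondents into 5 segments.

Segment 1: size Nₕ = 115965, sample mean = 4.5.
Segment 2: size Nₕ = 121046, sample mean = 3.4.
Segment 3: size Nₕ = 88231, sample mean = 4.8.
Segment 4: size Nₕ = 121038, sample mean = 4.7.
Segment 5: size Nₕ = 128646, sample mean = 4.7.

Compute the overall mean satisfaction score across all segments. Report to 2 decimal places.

N = 574926; weights Wₕ = Nₕ/N = (0.2017, 0.2105, 0.1535, 0.2105, 0.2238).
x̄_st = Σ Wₕ·x̄ₕ = 0.2017·4.5 + 0.2105·3.4 + 0.1535·4.8 + 0.2105·4.7 + 0.2238·4.7 ≈ 4.4013...
→ 4.40.

4.40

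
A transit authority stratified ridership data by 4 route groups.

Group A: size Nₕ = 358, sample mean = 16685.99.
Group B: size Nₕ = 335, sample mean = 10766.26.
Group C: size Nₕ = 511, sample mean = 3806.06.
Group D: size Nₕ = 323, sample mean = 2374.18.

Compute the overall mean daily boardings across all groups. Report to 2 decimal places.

N = 1527; weights Wₕ = Nₕ/N = (0.2344, 0.2194, 0.3346, 0.2115).
x̄_st = Σ Wₕ·x̄ₕ = 0.2344·16685.99 + 0.2194·10766.26 + 0.3346·3806.06 + 0.2115·2374.18 ≈ 8049.7959...
→ 8049.80.

8049.80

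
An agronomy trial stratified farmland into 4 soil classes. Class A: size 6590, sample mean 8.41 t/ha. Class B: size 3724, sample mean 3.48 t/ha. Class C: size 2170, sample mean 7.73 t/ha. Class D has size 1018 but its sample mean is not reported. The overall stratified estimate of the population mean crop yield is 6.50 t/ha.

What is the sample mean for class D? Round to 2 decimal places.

2.56

N = 6590 + 3724 + 2170 + 1018 = 13502.
Overall total = μ·N = 6.50·13502 = 87763.
Subtract the known strata: 6590·8.41 + 3724·3.48 + 2170·7.73 = 85155.52.
Remaining total for class D: 87763 − 85155.52 = 2607.48.
Divide by its size: 2607.48 / 1018 = 2.5614... → 2.56.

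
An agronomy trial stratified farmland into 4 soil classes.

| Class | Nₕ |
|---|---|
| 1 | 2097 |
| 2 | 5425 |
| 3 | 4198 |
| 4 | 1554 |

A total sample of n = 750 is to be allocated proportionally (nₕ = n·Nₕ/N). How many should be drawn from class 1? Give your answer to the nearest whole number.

Share of class 1 = 2097/13274 = 0.15798.
Allocate 750 × 0.15798 = 118.484... → 118.

118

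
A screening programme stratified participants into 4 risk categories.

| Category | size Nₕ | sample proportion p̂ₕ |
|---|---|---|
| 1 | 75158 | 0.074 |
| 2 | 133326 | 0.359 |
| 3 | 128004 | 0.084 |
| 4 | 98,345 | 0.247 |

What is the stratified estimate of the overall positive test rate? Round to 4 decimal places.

0.2035

N = 75158 + 133326 + 128004 + 98345 = 434833.
Overall proportion = Σ (Nₕ/N)·p̂ₕ.
Σ Nₕp̂ₕ = 5561.692 + 47864.034 + 10752.336 + 24291.215 = 88469.277.
88469.277 / 434833 = 0.203456... → 0.2035.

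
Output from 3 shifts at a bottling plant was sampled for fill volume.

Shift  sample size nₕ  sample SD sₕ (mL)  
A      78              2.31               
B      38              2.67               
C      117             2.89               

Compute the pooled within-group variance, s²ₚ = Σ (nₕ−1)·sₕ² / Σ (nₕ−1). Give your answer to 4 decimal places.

7.1456

A: (78−1)·2.31² = 77·5.3361 = 410.8797
B: (38−1)·2.67² = 37·7.1289 = 263.7693
C: (117−1)·2.89² = 116·8.3521 = 968.8436
Numerator = 1643.4926; denominator = Σ(nₕ−1) = 230.
s²ₚ = 1643.4926/230 = 7.14562 → 7.1456.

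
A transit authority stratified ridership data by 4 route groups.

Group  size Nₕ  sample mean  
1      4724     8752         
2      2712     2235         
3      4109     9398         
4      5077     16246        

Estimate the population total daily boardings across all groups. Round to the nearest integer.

168503092

Estimate total by summing Nₕ·x̄ₕ over strata.
4724·8752 + 2712·2235 + 4109·9398 + 5077·16246 = 41344448 + 6061320 + 38616382 + 82480942 = 168503092.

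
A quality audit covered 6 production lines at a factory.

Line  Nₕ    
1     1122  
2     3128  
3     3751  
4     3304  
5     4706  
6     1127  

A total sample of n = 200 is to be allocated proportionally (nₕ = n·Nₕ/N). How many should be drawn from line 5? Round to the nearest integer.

55

Share of line 5 = 4706/17138 = 0.27459.
Allocate 200 × 0.27459 = 54.919... → 55.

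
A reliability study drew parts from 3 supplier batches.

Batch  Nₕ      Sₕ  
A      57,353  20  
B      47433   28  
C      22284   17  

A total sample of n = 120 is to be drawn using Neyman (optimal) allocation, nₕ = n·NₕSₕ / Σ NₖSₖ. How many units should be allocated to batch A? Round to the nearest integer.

48

Σ NₕSₕ = 57353·20 + 47433·28 + 22284·17 = 2854012.
Share for A: 1147060/2854012 = 0.40191.
n_A = 120 × 0.40191 = 48.229... → 48.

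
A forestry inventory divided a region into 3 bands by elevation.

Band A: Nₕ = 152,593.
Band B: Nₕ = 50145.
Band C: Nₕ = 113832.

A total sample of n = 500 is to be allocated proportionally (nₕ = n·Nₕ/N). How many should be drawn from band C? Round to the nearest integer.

180

Share of band C = 113832/316570 = 0.35958.
Allocate 500 × 0.35958 = 179.790... → 180.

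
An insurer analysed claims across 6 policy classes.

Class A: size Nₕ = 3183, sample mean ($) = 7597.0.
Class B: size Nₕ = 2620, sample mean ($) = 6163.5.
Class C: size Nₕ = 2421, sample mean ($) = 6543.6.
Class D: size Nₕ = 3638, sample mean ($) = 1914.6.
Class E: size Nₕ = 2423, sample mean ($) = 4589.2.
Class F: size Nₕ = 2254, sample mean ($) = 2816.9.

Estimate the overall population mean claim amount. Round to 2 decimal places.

4873.69

N = 3183 + 2620 + 2421 + 3638 + 2423 + 2254 = 16539.
Overall mean = Σ (Nₕ/N)·x̄ₕ — weight by population share, not a simple average.
Σ Nₕx̄ₕ = 3183·7597.0 + 2620·6163.5 + 2421·6543.6 + 3638·1914.6 + 2423·4589.2 + 2254·2816.9 = 24181251 + 16148370 + 15842055.6 + 6965314.8 + 11119631.6 + 6349292.6 = 80605915.6.
Divide by N: 80605915.6 / 16539 = 4873.6874... → 4873.69.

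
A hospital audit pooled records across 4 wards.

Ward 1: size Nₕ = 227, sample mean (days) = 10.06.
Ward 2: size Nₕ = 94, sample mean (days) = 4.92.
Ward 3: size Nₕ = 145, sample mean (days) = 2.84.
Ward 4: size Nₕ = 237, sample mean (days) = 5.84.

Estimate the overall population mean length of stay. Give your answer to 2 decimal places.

N = 703; weights Wₕ = Nₕ/N = (0.3229, 0.1337, 0.2063, 0.3371).
x̄_st = Σ Wₕ·x̄ₕ = 0.3229·10.06 + 0.1337·4.92 + 0.2063·2.84 + 0.3371·5.84 ≈ 6.4609...
→ 6.46.

6.46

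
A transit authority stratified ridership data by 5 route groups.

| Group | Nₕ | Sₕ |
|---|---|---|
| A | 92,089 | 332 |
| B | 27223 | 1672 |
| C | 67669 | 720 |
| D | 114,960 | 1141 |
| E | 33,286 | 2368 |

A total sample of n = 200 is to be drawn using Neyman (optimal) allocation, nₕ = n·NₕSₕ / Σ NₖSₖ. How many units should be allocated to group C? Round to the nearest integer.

29

A: NₕSₕ = 92089·332 = 30573548
B: NₕSₕ = 27223·1672 = 45516856
C: NₕSₕ = 67669·720 = 48721680
D: NₕSₕ = 114960·1141 = 131169360
E: NₕSₕ = 33286·2368 = 78821248
Σ NₕSₕ = 334802692.
n_C = 200·48721680/334802692 = 29.105... → 29.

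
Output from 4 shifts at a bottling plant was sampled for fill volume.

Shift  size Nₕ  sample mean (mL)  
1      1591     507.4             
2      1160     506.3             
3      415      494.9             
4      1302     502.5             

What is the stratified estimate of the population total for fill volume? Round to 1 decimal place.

1: 1591·507.4 = 807273.4
2: 1160·506.3 = 587308
3: 415·494.9 = 205383.5
4: 1302·502.5 = 654255
τ̂ = Σ Nₕx̄ₕ = 2254219.9.

2254219.9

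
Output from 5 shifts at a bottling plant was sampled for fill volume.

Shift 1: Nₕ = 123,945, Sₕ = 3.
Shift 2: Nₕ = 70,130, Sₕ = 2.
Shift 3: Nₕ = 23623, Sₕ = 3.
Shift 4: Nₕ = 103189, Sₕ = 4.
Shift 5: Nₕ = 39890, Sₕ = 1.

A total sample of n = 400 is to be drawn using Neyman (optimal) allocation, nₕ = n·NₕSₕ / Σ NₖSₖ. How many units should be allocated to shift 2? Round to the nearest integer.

54

Σ NₕSₕ = 123945·3 + 70130·2 + 23623·3 + 103189·4 + 39890·1 = 1035610.
Share for 2: 140260/1035610 = 0.13544.
n_2 = 400 × 0.13544 = 54.175... → 54.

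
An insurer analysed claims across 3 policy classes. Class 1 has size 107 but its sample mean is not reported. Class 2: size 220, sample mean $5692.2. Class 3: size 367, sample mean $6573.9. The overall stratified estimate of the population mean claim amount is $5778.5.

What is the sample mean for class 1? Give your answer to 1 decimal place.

Σ Nₕx̄ₕ = N·μ, so 107·x̄_1 = 694·5778.5 − (220·5692.2 + 367·6573.9).
= 4010279 − 3664905.3 = 345373.7.
x̄_1 = 345373.7 / 107 = 3227.792... → 3227.8.

3227.8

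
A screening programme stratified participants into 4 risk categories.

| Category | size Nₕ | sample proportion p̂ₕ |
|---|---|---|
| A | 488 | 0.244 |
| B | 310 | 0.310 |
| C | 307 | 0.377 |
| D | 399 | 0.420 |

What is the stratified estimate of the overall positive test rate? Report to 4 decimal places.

N = 488 + 310 + 307 + 399 = 1504.
Overall proportion = Σ (Nₕ/N)·p̂ₕ.
Σ Nₕp̂ₕ = 119.072 + 96.1 + 115.739 + 167.58 = 498.491.
498.491 / 1504 = 0.331443... → 0.3314.

0.3314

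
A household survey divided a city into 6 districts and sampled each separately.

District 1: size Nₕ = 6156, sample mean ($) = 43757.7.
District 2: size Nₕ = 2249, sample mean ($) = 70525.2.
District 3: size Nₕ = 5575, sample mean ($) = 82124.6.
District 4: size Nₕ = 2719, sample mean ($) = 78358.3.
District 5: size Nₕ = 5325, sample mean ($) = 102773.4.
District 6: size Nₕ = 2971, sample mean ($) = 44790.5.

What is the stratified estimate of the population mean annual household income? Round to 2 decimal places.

N = 24995; weights Wₕ = Nₕ/N = (0.2463, 0.0900, 0.2230, 0.1088, 0.2130, 0.1189).
x̄_st = Σ Wₕ·x̄ₕ = 0.2463·43757.7 + 0.0900·70525.2 + 0.2230·82124.6 + 0.1088·78358.3 + 0.2130·102773.4 + 0.1189·44790.5 ≈ 71183.2514...
→ 71183.25.

71183.25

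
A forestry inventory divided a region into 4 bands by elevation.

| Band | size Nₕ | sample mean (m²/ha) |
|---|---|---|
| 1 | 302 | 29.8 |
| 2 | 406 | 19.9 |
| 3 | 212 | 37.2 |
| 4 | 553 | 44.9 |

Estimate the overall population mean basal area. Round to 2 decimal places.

33.81

N = 1473; weights Wₕ = Nₕ/N = (0.2050, 0.2756, 0.1439, 0.3754).
x̄_st = Σ Wₕ·x̄ₕ = 0.2050·29.8 + 0.2756·19.9 + 0.1439·37.2 + 0.3754·44.9 ≈ 33.8052...
→ 33.81.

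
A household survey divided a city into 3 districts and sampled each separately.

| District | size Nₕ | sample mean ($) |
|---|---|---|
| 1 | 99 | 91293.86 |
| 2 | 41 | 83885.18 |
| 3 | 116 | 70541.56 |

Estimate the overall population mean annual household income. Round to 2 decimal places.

80703.93

x̄_st = (Σ Nₕx̄ₕ) / (Σ Nₕ) = (99·91293.86 + 41·83885.18 + 116·70541.56) / 256
= 20660205.48 / 256 = 80703.9277... → 80703.93.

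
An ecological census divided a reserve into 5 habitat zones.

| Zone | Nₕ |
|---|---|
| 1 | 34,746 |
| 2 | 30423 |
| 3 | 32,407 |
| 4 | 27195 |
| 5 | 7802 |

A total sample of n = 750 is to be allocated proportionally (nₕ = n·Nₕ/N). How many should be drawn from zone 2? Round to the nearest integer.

N = 34746 + 30423 + 32407 + 27195 + 7802 = 132573.
n_2 = 750·30423/132573 = 172.111... → 172.

172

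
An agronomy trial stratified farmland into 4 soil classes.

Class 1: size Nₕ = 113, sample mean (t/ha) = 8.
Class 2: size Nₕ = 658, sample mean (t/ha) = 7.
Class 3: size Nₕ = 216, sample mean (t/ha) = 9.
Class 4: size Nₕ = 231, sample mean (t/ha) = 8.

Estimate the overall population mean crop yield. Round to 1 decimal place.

N = 1218; weights Wₕ = Nₕ/N = (0.0928, 0.5402, 0.1773, 0.1897).
x̄_st = Σ Wₕ·x̄ₕ = 0.0928·8 + 0.5402·7 + 0.1773·9 + 0.1897·8 ≈ 7.637...
→ 7.6.

7.6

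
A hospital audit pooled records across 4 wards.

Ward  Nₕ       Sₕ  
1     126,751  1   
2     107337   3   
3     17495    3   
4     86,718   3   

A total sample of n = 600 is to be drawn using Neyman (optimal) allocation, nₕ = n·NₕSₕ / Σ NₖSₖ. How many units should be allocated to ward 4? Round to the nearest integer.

205

1: NₕSₕ = 126751·1 = 126751
2: NₕSₕ = 107337·3 = 322011
3: NₕSₕ = 17495·3 = 52485
4: NₕSₕ = 86718·3 = 260154
Σ NₕSₕ = 761401.
n_4 = 600·260154/761401 = 205.007... → 205.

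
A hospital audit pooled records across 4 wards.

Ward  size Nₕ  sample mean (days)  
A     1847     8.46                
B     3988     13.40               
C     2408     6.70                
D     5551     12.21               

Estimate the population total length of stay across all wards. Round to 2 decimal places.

152976.13

A: 1847·8.46 = 15625.62
B: 3988·13.40 = 53439.2
C: 2408·6.70 = 16133.6
D: 5551·12.21 = 67777.71
τ̂ = Σ Nₕx̄ₕ = 152976.13.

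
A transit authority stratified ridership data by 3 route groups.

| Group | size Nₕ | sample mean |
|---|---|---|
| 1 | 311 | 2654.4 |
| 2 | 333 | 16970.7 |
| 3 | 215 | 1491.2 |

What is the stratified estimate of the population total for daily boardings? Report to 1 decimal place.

6797369.5

1: 311·2654.4 = 825518.4
2: 333·16970.7 = 5651243.1
3: 215·1491.2 = 320608
τ̂ = Σ Nₕx̄ₕ = 6797369.5.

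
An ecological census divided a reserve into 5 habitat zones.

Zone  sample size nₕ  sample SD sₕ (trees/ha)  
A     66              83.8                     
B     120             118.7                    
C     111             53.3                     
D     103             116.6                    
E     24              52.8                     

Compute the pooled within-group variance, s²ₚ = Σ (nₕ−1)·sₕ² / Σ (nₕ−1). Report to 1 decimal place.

9299.5

Degrees of freedom: 65 + 119 + 110 + 102 + 23 = 419.
Σ(nₕ−1)sₕ² = 65·7022.44 + 119·14089.69 + 110·2840.89 + 102·13595.56 + 23·2787.84 = 3896497.05.
s²ₚ = 3896497.05 / 419 = 9299.516... → 9299.5.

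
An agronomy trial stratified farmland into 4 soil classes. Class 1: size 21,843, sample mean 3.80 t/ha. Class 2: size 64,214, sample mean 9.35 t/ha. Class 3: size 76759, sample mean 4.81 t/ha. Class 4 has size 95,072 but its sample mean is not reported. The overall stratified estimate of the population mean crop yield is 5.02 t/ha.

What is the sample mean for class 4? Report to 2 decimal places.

2.55

Σ Nₕx̄ₕ = N·μ, so 95072·x̄_4 = 257888·5.02 − (21843·3.80 + 64214·9.35 + 76759·4.81).
= 1294597.76 − 1052615.09 = 241982.67.
x̄_4 = 241982.67 / 95072 = 2.5453... → 2.55.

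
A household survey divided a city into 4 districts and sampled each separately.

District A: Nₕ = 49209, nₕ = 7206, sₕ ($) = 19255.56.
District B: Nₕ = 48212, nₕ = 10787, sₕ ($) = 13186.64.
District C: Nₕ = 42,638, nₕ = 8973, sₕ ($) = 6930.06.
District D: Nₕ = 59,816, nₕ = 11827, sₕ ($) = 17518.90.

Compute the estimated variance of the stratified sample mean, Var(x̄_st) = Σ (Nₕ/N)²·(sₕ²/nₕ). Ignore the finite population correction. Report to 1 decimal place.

N = 199875. Term for each stratum: Wₕ²sₕ²/nₕ.
Var(x̄_st) = 3118.8190 + 937.9096 + 243.5640 + 2324.1109 = 6624.4035 → 6624.4.

6624.4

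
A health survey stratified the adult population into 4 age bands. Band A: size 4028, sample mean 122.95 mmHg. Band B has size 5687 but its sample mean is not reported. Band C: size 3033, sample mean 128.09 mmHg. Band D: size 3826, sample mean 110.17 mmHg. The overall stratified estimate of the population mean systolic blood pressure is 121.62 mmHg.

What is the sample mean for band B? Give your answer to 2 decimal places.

Σ Nₕx̄ₕ = N·μ, so 5687·x̄_B = 16574·121.62 − (4028·122.95 + 3033·128.09 + 3826·110.17).
= 2015729.88 − 1305249.99 = 710479.89.
x̄_B = 710479.89 / 5687 = 124.9305... → 124.93.

124.93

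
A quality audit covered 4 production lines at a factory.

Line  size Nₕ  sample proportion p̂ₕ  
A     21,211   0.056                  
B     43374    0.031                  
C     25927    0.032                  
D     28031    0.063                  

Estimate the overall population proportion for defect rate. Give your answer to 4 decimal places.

Wₕ = Nₕ/N with N = 118543: 0.1789, 0.3659, 0.2187, 0.2365.
p̂_st = 0.1789·0.056 + 0.3659·0.031 + 0.2187·0.032 + 0.2365·0.063 ≈ 0.043259... → 0.0433.

0.0433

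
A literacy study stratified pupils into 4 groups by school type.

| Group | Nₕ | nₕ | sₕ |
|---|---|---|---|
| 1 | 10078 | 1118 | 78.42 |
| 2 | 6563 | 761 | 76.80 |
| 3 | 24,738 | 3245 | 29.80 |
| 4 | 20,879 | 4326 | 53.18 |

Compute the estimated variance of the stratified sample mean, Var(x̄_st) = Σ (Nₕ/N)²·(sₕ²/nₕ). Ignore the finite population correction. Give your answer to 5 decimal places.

0.34700

N = 62258. Term for each stratum: Wₕ²sₕ²/nₕ.
Var(x̄_st) = 0.14413526 + 0.08612957 + 0.04320725 + 0.07352571 = 0.34699779 → 0.34700.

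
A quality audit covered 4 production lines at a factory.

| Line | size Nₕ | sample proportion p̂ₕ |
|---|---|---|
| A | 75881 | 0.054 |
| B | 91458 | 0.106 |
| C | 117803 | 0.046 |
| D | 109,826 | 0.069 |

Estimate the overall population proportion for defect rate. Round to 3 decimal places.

Wₕ = Nₕ/N with N = 394968: 0.1921, 0.2316, 0.2983, 0.2781.
p̂_st = 0.1921·0.054 + 0.2316·0.106 + 0.2983·0.046 + 0.2781·0.069 ≈ 0.06783... → 0.068.

0.068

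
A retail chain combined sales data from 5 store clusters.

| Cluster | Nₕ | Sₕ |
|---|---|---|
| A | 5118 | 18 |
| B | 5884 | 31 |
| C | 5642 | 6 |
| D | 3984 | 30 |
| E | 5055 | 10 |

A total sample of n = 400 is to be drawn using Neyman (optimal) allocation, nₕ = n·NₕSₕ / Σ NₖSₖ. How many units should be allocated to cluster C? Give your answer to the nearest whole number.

28

A: NₕSₕ = 5118·18 = 92124
B: NₕSₕ = 5884·31 = 182404
C: NₕSₕ = 5642·6 = 33852
D: NₕSₕ = 3984·30 = 119520
E: NₕSₕ = 5055·10 = 50550
Σ NₕSₕ = 478450.
n_C = 400·33852/478450 = 28.301... → 28.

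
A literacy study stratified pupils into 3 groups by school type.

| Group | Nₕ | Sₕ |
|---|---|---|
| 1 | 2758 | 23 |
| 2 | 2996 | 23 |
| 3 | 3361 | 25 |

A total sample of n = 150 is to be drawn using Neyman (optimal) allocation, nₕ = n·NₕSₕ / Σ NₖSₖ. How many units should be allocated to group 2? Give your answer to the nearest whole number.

Σ NₕSₕ = 2758·23 + 2996·23 + 3361·25 = 216367.
Share for 2: 68908/216367 = 0.31848.
n_2 = 150 × 0.31848 = 47.772... → 48.

48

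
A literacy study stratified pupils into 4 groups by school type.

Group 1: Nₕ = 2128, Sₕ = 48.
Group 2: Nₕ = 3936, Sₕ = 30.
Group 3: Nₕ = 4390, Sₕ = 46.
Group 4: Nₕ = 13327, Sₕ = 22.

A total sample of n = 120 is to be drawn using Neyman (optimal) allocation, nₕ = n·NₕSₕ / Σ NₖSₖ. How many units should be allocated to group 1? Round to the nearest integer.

1: NₕSₕ = 2128·48 = 102144
2: NₕSₕ = 3936·30 = 118080
3: NₕSₕ = 4390·46 = 201940
4: NₕSₕ = 13327·22 = 293194
Σ NₕSₕ = 715358.
n_1 = 120·102144/715358 = 17.134... → 17.

17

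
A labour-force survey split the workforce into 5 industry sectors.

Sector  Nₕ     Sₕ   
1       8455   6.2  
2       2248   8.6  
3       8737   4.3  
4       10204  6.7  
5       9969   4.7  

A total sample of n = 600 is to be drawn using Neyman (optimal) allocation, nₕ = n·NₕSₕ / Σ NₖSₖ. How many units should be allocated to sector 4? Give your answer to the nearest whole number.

183

1: NₕSₕ = 8455·6.2 = 52421
2: NₕSₕ = 2248·8.6 = 19332.8
3: NₕSₕ = 8737·4.3 = 37569.1
4: NₕSₕ = 10204·6.7 = 68366.8
5: NₕSₕ = 9969·4.7 = 46854.3
Σ NₕSₕ = 224544.
n_4 = 600·68366.8/224544 = 182.682... → 183.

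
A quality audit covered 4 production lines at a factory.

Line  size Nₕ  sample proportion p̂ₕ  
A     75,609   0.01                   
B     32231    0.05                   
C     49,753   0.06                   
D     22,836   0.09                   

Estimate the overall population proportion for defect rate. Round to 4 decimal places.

Wₕ = Nₕ/N with N = 180429: 0.4191, 0.1786, 0.2757, 0.1266.
p̂_st = 0.4191·0.01 + 0.1786·0.05 + 0.2757·0.06 + 0.1266·0.09 ≈ 0.041058... → 0.0411.

0.0411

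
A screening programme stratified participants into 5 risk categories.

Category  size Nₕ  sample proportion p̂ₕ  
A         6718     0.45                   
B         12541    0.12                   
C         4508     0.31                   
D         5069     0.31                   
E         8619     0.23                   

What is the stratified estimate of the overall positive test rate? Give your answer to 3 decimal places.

0.253

N = 6718 + 12541 + 4508 + 5069 + 8619 = 37455.
Overall proportion = Σ (Nₕ/N)·p̂ₕ.
Σ Nₕp̂ₕ = 3023.1 + 1504.92 + 1397.48 + 1571.39 + 1982.37 = 9479.26.
9479.26 / 37455 = 0.25308... → 0.253.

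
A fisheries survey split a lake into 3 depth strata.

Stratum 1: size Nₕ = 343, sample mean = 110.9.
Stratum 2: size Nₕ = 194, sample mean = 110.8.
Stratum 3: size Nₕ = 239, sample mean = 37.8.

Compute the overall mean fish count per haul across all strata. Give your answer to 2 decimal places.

88.36

N = 776; weights Wₕ = Nₕ/N = (0.4420, 0.2500, 0.3080).
x̄_st = Σ Wₕ·x̄ₕ = 0.4420·110.9 + 0.2500·110.8 + 0.3080·37.8 ≈ 88.3610...
→ 88.36.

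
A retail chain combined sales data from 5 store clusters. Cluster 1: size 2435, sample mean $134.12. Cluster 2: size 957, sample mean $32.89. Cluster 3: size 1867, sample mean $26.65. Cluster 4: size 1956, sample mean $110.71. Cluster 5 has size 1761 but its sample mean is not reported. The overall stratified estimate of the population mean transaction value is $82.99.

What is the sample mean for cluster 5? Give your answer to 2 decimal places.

68.46

N = 2435 + 957 + 1867 + 1956 + 1761 = 8976.
Overall total = μ·N = 82.99·8976 = 744918.24.
Subtract the known strata: 2435·134.12 + 957·32.89 + 1867·26.65 + 1956·110.71 = 624362.24.
Remaining total for cluster 5: 744918.24 − 624362.24 = 120556.
Divide by its size: 120556 / 1761 = 68.4588... → 68.46.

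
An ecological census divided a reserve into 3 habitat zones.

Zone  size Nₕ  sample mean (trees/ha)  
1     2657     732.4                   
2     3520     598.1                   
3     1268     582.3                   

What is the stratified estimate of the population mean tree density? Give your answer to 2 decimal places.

643.34

x̄_st = (Σ Nₕx̄ₕ) / (Σ Nₕ) = (2657·732.4 + 3520·598.1 + 1268·582.3) / 7445
= 4789655.2 / 7445 = 643.3385... → 643.34.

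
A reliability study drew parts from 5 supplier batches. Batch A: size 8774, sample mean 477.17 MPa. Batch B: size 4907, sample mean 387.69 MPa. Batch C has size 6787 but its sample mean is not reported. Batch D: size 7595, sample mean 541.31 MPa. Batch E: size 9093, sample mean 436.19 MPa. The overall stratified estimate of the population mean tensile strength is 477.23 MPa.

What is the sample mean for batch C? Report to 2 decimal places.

Σ Nₕx̄ₕ = N·μ, so 6787·x̄_C = 37156·477.23 − (8774·477.17 + 4907·387.69 + 7595·541.31 + 9093·436.19).
= 17731957.88 − 14166609.53 = 3565348.35.
x̄_C = 3565348.35 / 6787 = 525.3202... → 525.32.

525.32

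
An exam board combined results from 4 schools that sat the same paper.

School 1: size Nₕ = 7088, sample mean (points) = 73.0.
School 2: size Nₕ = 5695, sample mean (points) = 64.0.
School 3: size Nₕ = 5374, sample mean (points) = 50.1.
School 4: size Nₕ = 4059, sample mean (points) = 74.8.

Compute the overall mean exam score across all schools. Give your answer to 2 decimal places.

N = 7088 + 5695 + 5374 + 4059 = 22216.
The stratified mean weights each stratum mean by its population share Nₕ/N.
Σ Nₕx̄ₕ = 7088·73.0 + 5695·64.0 + 5374·50.1 + 4059·74.8 = 517424 + 364480 + 269237.4 + 303613.2 = 1454754.6.
Divide by N: 1454754.6 / 22216 = 65.4823... → 65.48.

65.48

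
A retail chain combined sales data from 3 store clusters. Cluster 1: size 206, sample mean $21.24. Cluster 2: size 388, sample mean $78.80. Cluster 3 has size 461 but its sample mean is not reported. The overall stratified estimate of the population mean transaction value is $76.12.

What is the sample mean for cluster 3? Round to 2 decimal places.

Σ Nₕx̄ₕ = N·μ, so 461·x̄_3 = 1055·76.12 − (206·21.24 + 388·78.80).
= 80306.6 − 34949.84 = 45356.76.
x̄_3 = 45356.76 / 461 = 98.3878... → 98.39.

98.39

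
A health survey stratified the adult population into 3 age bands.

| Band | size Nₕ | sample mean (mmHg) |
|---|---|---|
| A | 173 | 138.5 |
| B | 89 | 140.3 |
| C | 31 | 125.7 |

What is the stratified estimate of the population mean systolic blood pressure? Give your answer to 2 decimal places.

137.69

N = 173 + 89 + 31 = 293.
Weight each subgroup mean by Nₕ/N and sum.
Σ Nₕx̄ₕ = 173·138.5 + 89·140.3 + 31·125.7 = 23960.5 + 12486.7 + 3896.7 = 40343.9.
Divide by N: 40343.9 / 293 = 137.6925... → 137.69.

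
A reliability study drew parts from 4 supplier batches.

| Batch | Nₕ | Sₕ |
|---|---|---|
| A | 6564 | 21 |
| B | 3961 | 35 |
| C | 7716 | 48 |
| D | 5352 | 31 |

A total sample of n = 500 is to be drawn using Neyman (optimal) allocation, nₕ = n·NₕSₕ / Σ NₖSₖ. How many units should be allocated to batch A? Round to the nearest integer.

A: NₕSₕ = 6564·21 = 137844
B: NₕSₕ = 3961·35 = 138635
C: NₕSₕ = 7716·48 = 370368
D: NₕSₕ = 5352·31 = 165912
Σ NₕSₕ = 812759.
n_A = 500·137844/812759 = 84.800... → 85.

85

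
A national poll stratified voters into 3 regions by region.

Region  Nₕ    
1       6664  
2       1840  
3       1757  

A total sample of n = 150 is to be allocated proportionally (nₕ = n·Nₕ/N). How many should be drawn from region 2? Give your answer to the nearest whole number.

N = 6664 + 1840 + 1757 = 10261.
n_2 = 150·1840/10261 = 26.898... → 27.

27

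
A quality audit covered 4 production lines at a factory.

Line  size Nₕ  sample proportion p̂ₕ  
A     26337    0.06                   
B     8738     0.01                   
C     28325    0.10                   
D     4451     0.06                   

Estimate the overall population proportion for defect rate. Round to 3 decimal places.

0.070

Wₕ = Nₕ/N with N = 67851: 0.3882, 0.1288, 0.4175, 0.0656.
p̂_st = 0.3882·0.06 + 0.1288·0.01 + 0.4175·0.10 + 0.0656·0.06 ≈ 0.07026... → 0.070.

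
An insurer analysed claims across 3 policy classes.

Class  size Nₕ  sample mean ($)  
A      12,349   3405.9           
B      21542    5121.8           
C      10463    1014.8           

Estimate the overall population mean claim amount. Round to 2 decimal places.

3675.23

x̄_st = (Σ Nₕx̄ₕ) / (Σ Nₕ) = (12349·3405.9 + 21542·5121.8 + 10463·1014.8) / 44354
= 163011127.1 / 44354 = 3675.2295... → 3675.23.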